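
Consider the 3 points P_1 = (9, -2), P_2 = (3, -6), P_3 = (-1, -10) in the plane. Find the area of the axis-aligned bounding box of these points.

x ranges over [-1, 9], width 10.
y ranges over [-10, -2], height 8.
Area = 10 × 8 = 80.

80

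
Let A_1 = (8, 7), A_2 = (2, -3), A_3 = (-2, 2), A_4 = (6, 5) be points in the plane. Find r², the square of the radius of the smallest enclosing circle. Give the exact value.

3485/98

By Welzl's lemma the MEC is supported by two points (diametrically opposite) or three points (on a circumcircle).
The minimum enclosing circle is determined by three boundary points: A_1, A_2, A_3.
Their circumcentre is (55/14, 37/14) with r² = 3485/98.
The farthest remaining point A_4 is at distance² 965/98 ≤ 3485/98.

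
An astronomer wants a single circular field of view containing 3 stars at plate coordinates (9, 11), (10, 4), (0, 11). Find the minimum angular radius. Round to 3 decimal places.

Call the three points A, B, C in the order given.
Side lengths²: AB² = 50, AC² = 81, BC² = 149.
Since BC² = 149 ≥ 81 + 50 = 131, the angle opposite BC is not acute, so the smallest enclosing circle has BC as diameter.
Centre = midpoint of BC = (5, 7.5), r² = 149/4 = 37.25.
r = √(37.25) ≈ 6.103.

6.103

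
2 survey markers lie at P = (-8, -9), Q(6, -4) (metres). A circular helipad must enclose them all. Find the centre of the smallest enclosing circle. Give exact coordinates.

(-1, -6.5)

The smallest circle enclosing two points has them as diameter endpoints.
Centre = midpoint = (-1, -6.5); r² = |PQ|²/4 = 221/4 = 55.25.
Centre = (-1, -6.5).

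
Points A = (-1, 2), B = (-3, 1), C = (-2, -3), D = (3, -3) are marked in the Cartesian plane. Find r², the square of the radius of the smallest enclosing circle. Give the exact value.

By Welzl's lemma the MEC is supported by two points (diametrically opposite) or three points (on a circumcircle).
The farthest pair is B–D with squared distance 52. The circle on this segment as diameter has centre (0, -1) and r² = 52/4 = 13.
Check A: distance² to centre = 10 ≤ 13, so it lies inside.
All remaining points lie in this disk, and no smaller disk contains both endpoints, so this is the minimum enclosing circle.

13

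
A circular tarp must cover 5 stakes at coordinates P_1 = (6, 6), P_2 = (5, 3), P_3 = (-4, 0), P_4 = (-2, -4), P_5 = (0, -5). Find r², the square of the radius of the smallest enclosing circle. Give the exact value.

41

The minimum enclosing circle of a finite set is fixed by two of the points (as a diameter) or three (as a circumcircle).
The farthest pair is P_1–P_4 with squared distance 164. The circle on this segment as diameter has centre (2, 1) and r² = 164/4 = 41.
Check P_2: distance² to centre = 13 ≤ 41, so it lies inside.
All remaining points lie in this disk, and no smaller disk contains both endpoints, so this is the minimum enclosing circle.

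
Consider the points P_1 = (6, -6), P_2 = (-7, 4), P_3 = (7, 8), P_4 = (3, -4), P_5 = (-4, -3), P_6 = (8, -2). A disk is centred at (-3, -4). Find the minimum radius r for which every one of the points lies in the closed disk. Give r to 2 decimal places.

The required radius is the distance from (-3, -4) to the farthest point.
Squared distances: 85, 80, 244, 36, 2, 125.
Maximum is 244, attained at P_3.
r = √244 ≈ 15.62.

15.62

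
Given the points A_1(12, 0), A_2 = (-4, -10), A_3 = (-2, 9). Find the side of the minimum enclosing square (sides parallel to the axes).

19

The bounding box has width 16 and height 19.
An axis-aligned square enclosing the set must have side ≥ max(width, height).
So the minimum side is max(16, 19) = 19.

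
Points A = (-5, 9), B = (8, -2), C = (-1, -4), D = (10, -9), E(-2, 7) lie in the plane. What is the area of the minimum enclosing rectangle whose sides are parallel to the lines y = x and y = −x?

In coordinates u = x + y, v = x − y the rectangle is axis-aligned; the map (x,y)→(u,v) scales areas by 2.
u-values: 4, 6, -5, 1, 5; range = 6 − (-5) = 11.
v-values: -14, 10, 3, 19, -9; range = 19 − (-14) = 33.
Area = (11 × 33) / 2 = 181.5.

181.5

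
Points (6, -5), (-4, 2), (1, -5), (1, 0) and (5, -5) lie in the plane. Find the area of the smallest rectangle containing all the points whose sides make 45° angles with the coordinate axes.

42.5

In coordinates u = x + y, v = x − y the rectangle is axis-aligned; the map (x,y)→(u,v) scales areas by 2.
u-values: 1, -2, -4, 1, 0; range = 1 − (-4) = 5.
v-values: 11, -6, 6, 1, 10; range = 11 − (-6) = 17.
Area = (5 × 17) / 2 = 42.5.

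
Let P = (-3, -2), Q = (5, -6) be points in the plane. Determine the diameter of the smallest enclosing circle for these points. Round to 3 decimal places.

The smallest circle enclosing two points has them as diameter endpoints.
Centre = midpoint = (1, -4); r² = |PQ|²/4 = 80/4 = 20.
Diameter = 2r = 2√20 ≈ 8.944.

8.944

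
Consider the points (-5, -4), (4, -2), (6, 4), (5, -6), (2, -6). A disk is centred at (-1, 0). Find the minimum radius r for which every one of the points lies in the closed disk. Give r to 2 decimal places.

The required radius is the distance from (-1, 0) to the farthest point.
Squared distances: 32, 29, 65, 72, 45.
Maximum is 72, attained at (5, -6).
r = √72 ≈ 8.49.

8.49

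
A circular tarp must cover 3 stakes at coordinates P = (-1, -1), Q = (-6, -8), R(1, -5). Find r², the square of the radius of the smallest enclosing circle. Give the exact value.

Side lengths²: PQ² = 74, PR² = 20, QR² = 58.
Since PQ² = 74 < 58 + 20 = 78, the triangle is acute, so the smallest enclosing circle is the circumcircle.
Circumcentre = (-56/17, -79/17), r² = 5365/289.

5365/289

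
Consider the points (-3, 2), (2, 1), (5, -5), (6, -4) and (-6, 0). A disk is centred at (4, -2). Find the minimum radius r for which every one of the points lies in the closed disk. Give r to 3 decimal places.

10.198

The required radius is the distance from (4, -2) to the farthest point.
Squared distances: 65, 13, 10, 8, 104.
Maximum is 104, attained at (-6, 0).
r = √104 ≈ 10.198.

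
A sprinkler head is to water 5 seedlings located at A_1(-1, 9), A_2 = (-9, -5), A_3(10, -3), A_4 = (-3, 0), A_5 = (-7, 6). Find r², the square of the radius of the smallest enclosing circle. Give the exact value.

The minimum enclosing circle is determined by three boundary points: A_1, A_2, A_3.
Their circumcentre is (0.18, -0.96) with r² = 100.594.
The farthest remaining point A_5 is at distance² 99.994 ≤ 100.594.

100.594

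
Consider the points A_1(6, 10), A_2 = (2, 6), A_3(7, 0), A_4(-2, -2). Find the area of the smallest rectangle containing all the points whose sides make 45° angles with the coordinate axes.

110

In coordinates u = x + y, v = x − y the rectangle is axis-aligned; the map (x,y)→(u,v) scales areas by 2.
u-values: 16, 8, 7, -4; range = 16 − (-4) = 20.
v-values: -4, -4, 7, 0; range = 7 − (-4) = 11.
Area = (20 × 11) / 2 = 110.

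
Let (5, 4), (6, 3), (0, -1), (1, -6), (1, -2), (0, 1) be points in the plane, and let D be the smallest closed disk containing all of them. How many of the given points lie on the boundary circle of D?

The farthest pair is (5, 4)–(1, -6) with squared distance 116. The circle on this segment as diameter has centre (3, -1) and r² = 116/4 = 29.
Check (6, 3): distance² to centre = 25 ≤ 29, so it lies inside.
All remaining points lie in this disk, and no smaller disk contains both endpoints, so this is the minimum enclosing circle.
The points at distance exactly r from the centre are (5, 4), (1, -6) — 2 points.

2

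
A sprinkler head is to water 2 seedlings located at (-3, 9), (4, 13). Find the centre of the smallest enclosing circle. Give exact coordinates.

The smallest circle enclosing two points has them as diameter endpoints.
Centre = midpoint = (0.5, 11); r² = |(-3, 9)−(4, 13)|²/4 = 65/4 = 16.25.
Centre = (0.5, 11).

(0.5, 11)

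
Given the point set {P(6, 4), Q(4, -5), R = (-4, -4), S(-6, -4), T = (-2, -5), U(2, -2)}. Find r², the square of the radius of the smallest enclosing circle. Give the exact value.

52

By Welzl's lemma the MEC is supported by two points (diametrically opposite) or three points (on a circumcircle).
The farthest pair is P–S with squared distance 208. The circle on this segment as diameter has centre (0, 0) and r² = 208/4 = 52.
Check Q: distance² to centre = 41 ≤ 52, so it lies inside.
All remaining points lie in this disk, and no smaller disk contains both endpoints, so this is the minimum enclosing circle.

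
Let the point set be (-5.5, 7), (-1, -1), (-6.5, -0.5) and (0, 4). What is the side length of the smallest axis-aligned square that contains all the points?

The bounding box has width 6.5 and height 8.
An axis-aligned square enclosing the set must have side ≥ max(width, height).
So the minimum side is max(6.5, 8) = 8.

8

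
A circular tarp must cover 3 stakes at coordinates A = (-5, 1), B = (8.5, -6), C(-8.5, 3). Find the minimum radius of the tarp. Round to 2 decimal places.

Side lengths²: AB² = 231.25, AC² = 16.25, BC² = 370.
Since BC² = 370 ≥ 231.25 + 16.25 = 247.5, the angle opposite BC is not acute, so the smallest enclosing circle has BC as diameter.
Centre = midpoint of BC = (0, -1.5), r² = 370/4 = 92.5.
r = √(92.5) ≈ 9.62.

9.62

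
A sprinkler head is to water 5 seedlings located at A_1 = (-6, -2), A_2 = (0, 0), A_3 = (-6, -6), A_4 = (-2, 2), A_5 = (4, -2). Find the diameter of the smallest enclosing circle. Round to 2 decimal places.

The minimum enclosing circle is determined by three boundary points: A_3, A_4, A_5.
Their circumcentre is (-1.25, -3.375) with r² = 29.453125.
The farthest remaining point A_1 is at distance² 24.453125 ≤ 29.453125.
Diameter = 2r = 2√(29.453125) ≈ 10.85.

10.85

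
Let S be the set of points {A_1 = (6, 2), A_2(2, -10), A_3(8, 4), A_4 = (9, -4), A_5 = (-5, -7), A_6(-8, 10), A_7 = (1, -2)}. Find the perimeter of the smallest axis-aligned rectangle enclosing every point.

Width = max x − min x = 9 − (-8) = 17.
Height = max y − min y = 10 − (-10) = 20.
Perimeter = 2(17 + 20) = 74.

74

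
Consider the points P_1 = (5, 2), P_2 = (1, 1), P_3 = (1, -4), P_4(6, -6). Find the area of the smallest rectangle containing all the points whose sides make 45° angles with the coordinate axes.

In coordinates u = x + y, v = x − y the rectangle is axis-aligned; the map (x,y)→(u,v) scales areas by 2.
u-values: 7, 2, -3, 0; range = 7 − (-3) = 10.
v-values: 3, 0, 5, 12; range = 12 − 0 = 12.
Area = (10 × 12) / 2 = 60.

60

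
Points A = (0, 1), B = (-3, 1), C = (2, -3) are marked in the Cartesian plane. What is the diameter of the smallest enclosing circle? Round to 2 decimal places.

6.40

Side lengths²: AB² = 9, AC² = 20, BC² = 41.
Since BC² = 41 ≥ 20 + 9 = 29, the angle opposite BC is not acute, so the smallest enclosing circle has BC as diameter.
Centre = midpoint of BC = (-0.5, -1), r² = 41/4 = 10.25.
Diameter = 2r = 2√(10.25) ≈ 6.40.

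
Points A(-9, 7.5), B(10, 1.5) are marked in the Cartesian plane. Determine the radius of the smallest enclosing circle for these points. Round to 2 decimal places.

The smallest circle enclosing two points has them as diameter endpoints.
Centre = midpoint = (0.5, 4.5); r² = |AB|²/4 = 397/4 = 99.25.
r = √(99.25) ≈ 9.96.

9.96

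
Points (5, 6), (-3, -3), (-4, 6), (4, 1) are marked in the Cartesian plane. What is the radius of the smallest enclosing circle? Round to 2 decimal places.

6.06

The minimum enclosing circle is determined by three boundary points: (5, 6), (-3, -3), (-4, 6).
Their circumcentre is (0.5, 35/18) with r² = 5945/162.
The farthest remaining point (4, 1) is at distance² 2129/162 ≤ 5945/162.
r = √(5945/162) ≈ 6.06.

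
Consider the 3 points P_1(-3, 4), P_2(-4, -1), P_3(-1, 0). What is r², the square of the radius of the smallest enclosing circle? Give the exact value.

Side lengths²: P_1P_2² = 26, P_1P_3² = 20, P_2P_3² = 10.
Since P_1P_2² = 26 < 20 + 10 = 30, the triangle is acute, so the smallest enclosing circle is the circumcircle.
Circumcentre = (-22/7, 10/7), r² = 325/49.

325/49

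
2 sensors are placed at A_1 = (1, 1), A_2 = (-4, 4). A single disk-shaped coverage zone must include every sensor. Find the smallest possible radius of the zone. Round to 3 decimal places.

2.915

The smallest circle enclosing two points has them as diameter endpoints.
Centre = midpoint = (-1.5, 2.5); r² = |A_1A_2|²/4 = 34/4 = 8.5.
r = √(8.5) ≈ 2.915.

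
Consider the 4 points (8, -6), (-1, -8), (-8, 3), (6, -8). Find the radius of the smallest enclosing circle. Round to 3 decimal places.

By Welzl's lemma the MEC is supported by two points (diametrically opposite) or three points (on a circumcircle).
The farthest pair is (8, -6)–(-8, 3) with squared distance 337. The circle on this segment as diameter has centre (0, -1.5) and r² = 337/4 = 84.25.
Check (-1, -8): distance² to centre = 43.25 ≤ 84.25, so it lies inside.
All remaining points lie in this disk, and no smaller disk contains both endpoints, so this is the minimum enclosing circle.
r = √(84.25) ≈ 9.179.

9.179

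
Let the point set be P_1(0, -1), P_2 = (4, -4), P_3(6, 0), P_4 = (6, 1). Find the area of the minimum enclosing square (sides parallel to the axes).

36

The bounding box has width 6 and height 5.
An axis-aligned square enclosing the set must have side ≥ max(width, height).
So the minimum side is max(6, 5) = 6.
Area = 6² = 36.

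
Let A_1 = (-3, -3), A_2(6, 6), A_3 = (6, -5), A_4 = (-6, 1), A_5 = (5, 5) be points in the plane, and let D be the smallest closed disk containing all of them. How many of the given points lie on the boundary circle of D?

The minimum enclosing circle is determined by three boundary points: A_2, A_3, A_4.
Their circumcentre is (1.25, 0.5) with r² = 52.8125.
The farthest remaining point A_5 is at distance² 34.3125 ≤ 52.8125.
The points at distance exactly r from the centre are A_2, A_3, A_4 — 3 points.

3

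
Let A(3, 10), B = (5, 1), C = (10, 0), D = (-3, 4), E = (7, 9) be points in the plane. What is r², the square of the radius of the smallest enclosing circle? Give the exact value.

The minimum enclosing circle is determined by three boundary points: A, C, D.
Their circumcentre is (131/34, 107/34) with r² = 27565/578.
The farthest remaining point E is at distance² 25525/578 ≤ 27565/578.

27565/578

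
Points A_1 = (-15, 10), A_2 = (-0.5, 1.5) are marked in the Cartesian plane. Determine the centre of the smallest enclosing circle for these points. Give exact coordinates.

(-7.75, 5.75)

The smallest circle enclosing two points has them as diameter endpoints.
Centre = midpoint = (-7.75, 5.75); r² = |A_1A_2|²/4 = 282.5/4 = 70.625.
Centre = (-7.75, 5.75).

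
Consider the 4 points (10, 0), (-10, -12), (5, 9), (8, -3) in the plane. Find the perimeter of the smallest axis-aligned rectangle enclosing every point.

Width = max x − min x = 10 − (-10) = 20.
Height = max y − min y = 9 − (-12) = 21.
Perimeter = 2(20 + 21) = 82.

82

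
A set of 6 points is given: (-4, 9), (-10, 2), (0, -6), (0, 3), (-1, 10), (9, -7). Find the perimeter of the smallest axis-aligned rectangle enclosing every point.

Width = max x − min x = 9 − (-10) = 19.
Height = max y − min y = 10 − (-7) = 17.
Perimeter = 2(19 + 17) = 72.

72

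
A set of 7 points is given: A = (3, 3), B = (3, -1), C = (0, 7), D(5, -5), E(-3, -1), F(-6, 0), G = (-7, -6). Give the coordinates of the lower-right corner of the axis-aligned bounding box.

x-range [-7, 5], y-range [-6, 7].
The lower-right corner is (5, -6).

(5, -6)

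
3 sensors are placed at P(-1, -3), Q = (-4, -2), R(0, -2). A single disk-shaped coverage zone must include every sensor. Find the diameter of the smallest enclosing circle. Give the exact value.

Side lengths²: PQ² = 10, PR² = 2, QR² = 16.
Since QR² = 16 ≥ 10 + 2 = 12, the angle opposite QR is not acute, so the smallest enclosing circle has QR as diameter.
Centre = midpoint of QR = (-2, -2), r² = 16/4 = 4.
Diameter = 2r = 2√4 = 4.

4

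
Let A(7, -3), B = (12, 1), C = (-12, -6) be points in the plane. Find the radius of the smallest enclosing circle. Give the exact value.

Side lengths²: AB² = 41, AC² = 370, BC² = 625.
Since BC² = 625 ≥ 370 + 41 = 411, the angle opposite BC is not acute, so the smallest enclosing circle has BC as diameter.
Centre = midpoint of BC = (0, -2.5), r² = 625/4 = 156.25.
r = √(156.25) = 12.5.

12.5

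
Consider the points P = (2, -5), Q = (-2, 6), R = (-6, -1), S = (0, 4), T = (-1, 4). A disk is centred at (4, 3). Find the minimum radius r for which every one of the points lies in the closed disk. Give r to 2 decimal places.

The required radius is the distance from (4, 3) to the farthest point.
Squared distances: 68, 45, 116, 17, 26.
Maximum is 116, attained at R.
r = √116 ≈ 10.77.

10.77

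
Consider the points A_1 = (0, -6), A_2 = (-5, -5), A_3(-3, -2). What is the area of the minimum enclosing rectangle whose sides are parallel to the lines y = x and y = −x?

In coordinates u = x + y, v = x − y the rectangle is axis-aligned; the map (x,y)→(u,v) scales areas by 2.
u-values: -6, -10, -5; range = -5 − (-10) = 5.
v-values: 6, 0, -1; range = 6 − (-1) = 7.
Area = (5 × 7) / 2 = 17.5.

17.5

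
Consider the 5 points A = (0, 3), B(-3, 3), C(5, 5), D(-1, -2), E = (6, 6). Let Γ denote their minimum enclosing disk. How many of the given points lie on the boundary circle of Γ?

By Welzl's lemma the MEC is supported by two points (diametrically opposite) or three points (on a circumcircle).
The minimum enclosing circle is determined by three boundary points: B, D, E.
Their circumcentre is (77/34, 75/34) with r² = 16385/578.
The farthest remaining point C is at distance² 8837/578 ≤ 16385/578.
The points at distance exactly r from the centre are B, D, E — 3 points.

3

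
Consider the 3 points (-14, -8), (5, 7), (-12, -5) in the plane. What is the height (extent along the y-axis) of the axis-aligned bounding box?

15

max y = 7, min y = -8, so height = 15.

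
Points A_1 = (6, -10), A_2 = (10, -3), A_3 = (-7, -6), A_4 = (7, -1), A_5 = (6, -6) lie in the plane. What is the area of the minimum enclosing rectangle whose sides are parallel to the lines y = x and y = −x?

In coordinates u = x + y, v = x − y the rectangle is axis-aligned; the map (x,y)→(u,v) scales areas by 2.
u-values: -4, 7, -13, 6, 0; range = 7 − (-13) = 20.
v-values: 16, 13, -1, 8, 12; range = 16 − (-1) = 17.
Area = (20 × 17) / 2 = 170.

170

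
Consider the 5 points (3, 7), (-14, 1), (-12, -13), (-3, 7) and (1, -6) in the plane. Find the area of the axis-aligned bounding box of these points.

340

x ranges over [-14, 3], width 17.
y ranges over [-13, 7], height 20.
Area = 17 × 20 = 340.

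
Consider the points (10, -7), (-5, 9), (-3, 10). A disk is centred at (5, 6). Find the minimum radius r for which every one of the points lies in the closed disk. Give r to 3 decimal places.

13.928

The required radius is the distance from (5, 6) to the farthest point.
Squared distances: 194, 109, 80.
Maximum is 194, attained at (10, -7).
r = √194 ≈ 13.928.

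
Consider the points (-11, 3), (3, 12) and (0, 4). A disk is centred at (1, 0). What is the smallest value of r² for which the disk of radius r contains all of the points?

The required radius is the distance from (1, 0) to the farthest point.
Squared distances: 153, 148, 17.
Maximum is 153, attained at (-11, 3).

153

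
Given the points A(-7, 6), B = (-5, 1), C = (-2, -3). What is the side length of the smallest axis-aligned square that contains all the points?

The bounding box has width 5 and height 9.
An axis-aligned square enclosing the set must have side ≥ max(width, height).
So the minimum side is max(5, 9) = 9.

9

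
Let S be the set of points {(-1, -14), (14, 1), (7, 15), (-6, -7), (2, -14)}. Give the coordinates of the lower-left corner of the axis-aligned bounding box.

x-range [-6, 14], y-range [-14, 15].
The lower-left corner is (-6, -14).

(-6, -14)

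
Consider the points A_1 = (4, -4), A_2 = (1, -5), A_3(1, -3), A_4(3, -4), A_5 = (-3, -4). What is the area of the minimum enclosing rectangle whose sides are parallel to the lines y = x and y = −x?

In coordinates u = x + y, v = x − y the rectangle is axis-aligned; the map (x,y)→(u,v) scales areas by 2.
u-values: 0, -4, -2, -1, -7; range = 0 − (-7) = 7.
v-values: 8, 6, 4, 7, 1; range = 8 − 1 = 7.
Area = (7 × 7) / 2 = 24.5.

24.5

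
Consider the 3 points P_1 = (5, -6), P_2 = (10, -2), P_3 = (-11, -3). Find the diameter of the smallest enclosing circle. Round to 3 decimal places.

21.024

Side lengths²: P_1P_2² = 41, P_1P_3² = 265, P_2P_3² = 442.
Since P_2P_3² = 442 ≥ 265 + 41 = 306, the angle opposite P_2P_3 is not acute, so the smallest enclosing circle has P_2P_3 as diameter.
Centre = midpoint of P_2P_3 = (-0.5, -2.5), r² = 442/4 = 110.5.
Diameter = 2r = 2√(110.5) ≈ 21.024.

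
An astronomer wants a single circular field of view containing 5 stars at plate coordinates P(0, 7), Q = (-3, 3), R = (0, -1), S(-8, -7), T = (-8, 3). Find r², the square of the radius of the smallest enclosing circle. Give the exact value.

The farthest pair is P–S with squared distance 260. The circle on this segment as diameter has centre (-4, 0) and r² = 260/4 = 65.
Check Q: distance² to centre = 10 ≤ 65, so it lies inside.
All remaining points lie in this disk, and no smaller disk contains both endpoints, so this is the minimum enclosing circle.

65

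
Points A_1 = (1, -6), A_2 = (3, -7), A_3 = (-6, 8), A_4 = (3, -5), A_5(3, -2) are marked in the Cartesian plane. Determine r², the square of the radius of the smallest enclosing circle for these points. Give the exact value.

The farthest pair is A_2–A_3 with squared distance 306. The circle on this segment as diameter has centre (-1.5, 0.5) and r² = 306/4 = 76.5.
Check A_1: distance² to centre = 48.5 ≤ 76.5, so it lies inside.
All remaining points lie in this disk, and no smaller disk contains both endpoints, so this is the minimum enclosing circle.

76.5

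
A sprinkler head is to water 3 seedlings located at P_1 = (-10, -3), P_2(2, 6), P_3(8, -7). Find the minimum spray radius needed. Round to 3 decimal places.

Side lengths²: P_1P_2² = 225, P_1P_3² = 340, P_2P_3² = 205.
Since P_1P_3² = 340 < 225 + 205 = 430, the triangle is acute, so the smallest enclosing circle is the circumcircle.
Circumcentre = (-4/7, -43/14), r² = 17425/196.
r = √(17425/196) ≈ 9.429.

9.429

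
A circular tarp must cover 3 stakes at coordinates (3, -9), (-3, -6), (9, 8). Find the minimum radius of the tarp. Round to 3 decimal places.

9.291

Call the three points A, B, C in the order given.
Side lengths²: AB² = 45, AC² = 325, BC² = 340.
Since BC² = 340 < 325 + 45 = 370, the triangle is acute, so the smallest enclosing circle is the circumcircle.
Circumcentre = (3.875, 0.25), r² = 86.328125.
r = √(86.328125) ≈ 9.291.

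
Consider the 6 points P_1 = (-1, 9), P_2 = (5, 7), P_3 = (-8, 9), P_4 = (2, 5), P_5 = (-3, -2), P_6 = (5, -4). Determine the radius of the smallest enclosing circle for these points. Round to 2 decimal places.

By Welzl's lemma the MEC is supported by two points (diametrically opposite) or three points (on a circumcircle).
The farthest pair is P_3–P_6 with squared distance 338. The circle on this segment as diameter has centre (-1.5, 2.5) and r² = 338/4 = 84.5.
Check P_1: distance² to centre = 42.5 ≤ 84.5, so it lies inside.
All remaining points lie in this disk, and no smaller disk contains both endpoints, so this is the minimum enclosing circle.
r = √(84.5) ≈ 9.19.

9.19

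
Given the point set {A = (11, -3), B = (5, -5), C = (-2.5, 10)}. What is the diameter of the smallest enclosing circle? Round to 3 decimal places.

Side lengths²: AB² = 40, AC² = 351.25, BC² = 281.25.
Since AC² = 351.25 ≥ 281.25 + 40 = 321.25, the angle opposite AC is not acute, so the smallest enclosing circle has AC as diameter.
Centre = midpoint of AC = (4.25, 3.5), r² = 351.25/4 = 87.8125.
Diameter = 2r = 2√(87.8125) ≈ 18.742.

18.742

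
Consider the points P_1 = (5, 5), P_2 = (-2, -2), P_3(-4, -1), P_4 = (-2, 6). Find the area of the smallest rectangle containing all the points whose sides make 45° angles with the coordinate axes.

60

In coordinates u = x + y, v = x − y the rectangle is axis-aligned; the map (x,y)→(u,v) scales areas by 2.
u-values: 10, -4, -5, 4; range = 10 − (-5) = 15.
v-values: 0, 0, -3, -8; range = 0 − (-8) = 8.
Area = (15 × 8) / 2 = 60.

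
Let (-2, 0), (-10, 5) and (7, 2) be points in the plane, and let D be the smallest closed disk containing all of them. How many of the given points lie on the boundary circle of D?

2

Call the three points A, B, C in the order given.
Side lengths²: AB² = 89, AC² = 85, BC² = 298.
Since BC² = 298 ≥ 89 + 85 = 174, the angle opposite BC is not acute, so the smallest enclosing circle has BC as diameter.
Centre = midpoint of BC = (-1.5, 3.5), r² = 298/4 = 74.5.
The points at distance exactly r from the centre are (-10, 5), (7, 2) — 2 points.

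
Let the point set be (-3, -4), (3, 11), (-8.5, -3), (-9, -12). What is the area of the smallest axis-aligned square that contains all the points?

The bounding box has width 12 and height 23.
An axis-aligned square enclosing the set must have side ≥ max(width, height).
So the minimum side is max(12, 23) = 23.
Area = 23² = 529.

529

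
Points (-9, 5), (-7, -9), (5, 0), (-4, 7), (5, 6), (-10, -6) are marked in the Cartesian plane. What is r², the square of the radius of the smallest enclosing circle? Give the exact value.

The minimum enclosing circle of a finite set is fixed by two of the points (as a diameter) or three (as a circumcircle).
The minimum enclosing circle is determined by three boundary points: (-7, -9), (5, 6), (-10, -6).
Their circumcentre is (-11/6, -5/6) with r² = 1681/18.
The farthest remaining point (-9, 5) is at distance² 1537/18 ≤ 1681/18.

1681/18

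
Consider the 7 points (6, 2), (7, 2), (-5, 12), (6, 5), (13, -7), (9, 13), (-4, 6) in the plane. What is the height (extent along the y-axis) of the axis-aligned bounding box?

20

max y = 13, min y = -7, so height = 20.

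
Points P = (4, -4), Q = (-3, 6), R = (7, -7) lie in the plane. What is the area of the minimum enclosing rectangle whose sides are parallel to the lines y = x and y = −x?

34.5

In coordinates u = x + y, v = x − y the rectangle is axis-aligned; the map (x,y)→(u,v) scales areas by 2.
u-values: 0, 3, 0; range = 3 − 0 = 3.
v-values: 8, -9, 14; range = 14 − (-9) = 23.
Area = (3 × 23) / 2 = 34.5.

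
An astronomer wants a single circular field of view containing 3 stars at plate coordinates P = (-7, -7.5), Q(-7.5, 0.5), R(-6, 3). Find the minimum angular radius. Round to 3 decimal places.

Side lengths²: PQ² = 64.25, PR² = 111.25, QR² = 8.5.
Since PR² = 111.25 ≥ 64.25 + 8.5 = 72.75, the angle opposite PR is not acute, so the smallest enclosing circle has PR as diameter.
Centre = midpoint of PR = (-6.5, -2.25), r² = 111.25/4 = 27.8125.
r = √(27.8125) ≈ 5.274.

5.274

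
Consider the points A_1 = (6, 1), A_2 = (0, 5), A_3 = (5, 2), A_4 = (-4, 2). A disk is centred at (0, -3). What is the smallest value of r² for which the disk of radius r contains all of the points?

The required radius is the distance from (0, -3) to the farthest point.
Squared distances: 52, 64, 50, 41.
Maximum is 64, attained at A_2.

64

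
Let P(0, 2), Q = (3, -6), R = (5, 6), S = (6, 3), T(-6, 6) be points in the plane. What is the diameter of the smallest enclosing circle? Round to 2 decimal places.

15.21

A smallest enclosing disk is always determined by at most three of the input points on its boundary.
The minimum enclosing circle is determined by three boundary points: Q, R, T.
Their circumcentre is (-0.5, 0.75) with r² = 57.8125.
The farthest remaining point S is at distance² 47.3125 ≤ 57.8125.
Diameter = 2r = 2√(57.8125) ≈ 15.21.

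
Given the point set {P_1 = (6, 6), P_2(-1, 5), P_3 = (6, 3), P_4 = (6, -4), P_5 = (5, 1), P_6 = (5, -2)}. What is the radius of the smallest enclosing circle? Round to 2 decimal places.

The minimum enclosing circle of a finite set is fixed by two of the points (as a diameter) or three (as a circumcircle).
The minimum enclosing circle is determined by three boundary points: P_1, P_2, P_4.
Their circumcentre is (22/7, 1) with r² = 1625/49.
The farthest remaining point P_6 is at distance² 610/49 ≤ 1625/49.
r = √(1625/49) ≈ 5.76.

5.76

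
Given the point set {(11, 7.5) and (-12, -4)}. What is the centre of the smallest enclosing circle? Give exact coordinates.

The smallest circle enclosing two points has them as diameter endpoints.
Centre = midpoint = (-0.5, 1.75); r² = |(11, 7.5)−(-12, -4)|²/4 = 661.25/4 = 165.3125.
Centre = (-0.5, 1.75).

(-0.5, 1.75)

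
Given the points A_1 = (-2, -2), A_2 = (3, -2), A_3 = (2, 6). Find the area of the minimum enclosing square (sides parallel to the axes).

64

The bounding box has width 5 and height 8.
An axis-aligned square enclosing the set must have side ≥ max(width, height).
So the minimum side is max(5, 8) = 8.
Area = 8² = 64.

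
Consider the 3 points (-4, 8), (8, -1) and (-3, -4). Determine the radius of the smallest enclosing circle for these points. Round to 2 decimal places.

Call the three points A, B, C in the order given.
Side lengths²: AB² = 225, AC² = 145, BC² = 130.
Since AB² = 225 < 145 + 130 = 275, the triangle is acute, so the smallest enclosing circle is the circumcircle.
Circumcentre = (7/6, 43/18), r² = 9425/162.
r = √(9425/162) ≈ 7.63.

7.63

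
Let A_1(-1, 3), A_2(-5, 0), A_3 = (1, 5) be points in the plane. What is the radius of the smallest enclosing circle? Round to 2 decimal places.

Side lengths²: A_1A_2² = 25, A_1A_3² = 8, A_2A_3² = 61.
Since A_2A_3² = 61 ≥ 25 + 8 = 33, the angle opposite A_2A_3 is not acute, so the smallest enclosing circle has A_2A_3 as diameter.
Centre = midpoint of A_2A_3 = (-2, 2.5), r² = 61/4 = 15.25.
r = √(15.25) ≈ 3.91.

3.91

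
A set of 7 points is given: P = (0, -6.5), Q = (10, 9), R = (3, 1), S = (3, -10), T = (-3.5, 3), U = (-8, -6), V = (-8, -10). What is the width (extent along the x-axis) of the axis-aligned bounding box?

18

max x = 10, min x = -8, so width = 18.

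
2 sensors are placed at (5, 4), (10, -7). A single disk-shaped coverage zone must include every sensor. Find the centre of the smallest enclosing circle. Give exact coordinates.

The smallest circle enclosing two points has them as diameter endpoints.
Centre = midpoint = (7.5, -1.5); r² = |(5, 4)−(10, -7)|²/4 = 146/4 = 36.5.
Centre = (7.5, -1.5).

(7.5, -1.5)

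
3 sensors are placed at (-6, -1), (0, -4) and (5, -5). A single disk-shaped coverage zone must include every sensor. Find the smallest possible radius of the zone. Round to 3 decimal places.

5.852

Call the three points A, B, C in the order given.
Side lengths²: AB² = 45, AC² = 137, BC² = 26.
Since AC² = 137 ≥ 45 + 26 = 71, the angle opposite AC is not acute, so the smallest enclosing circle has AC as diameter.
Centre = midpoint of AC = (-0.5, -3), r² = 137/4 = 34.25.
r = √(34.25) ≈ 5.852.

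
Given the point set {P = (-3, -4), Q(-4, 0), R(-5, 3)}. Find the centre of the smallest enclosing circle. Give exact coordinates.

Side lengths²: PQ² = 17, PR² = 53, QR² = 10.
Since PR² = 53 ≥ 17 + 10 = 27, the angle opposite PR is not acute, so the smallest enclosing circle has PR as diameter.
Centre = midpoint of PR = (-4, -0.5), r² = 53/4 = 13.25.
Centre = (-4, -0.5).

(-4, -0.5)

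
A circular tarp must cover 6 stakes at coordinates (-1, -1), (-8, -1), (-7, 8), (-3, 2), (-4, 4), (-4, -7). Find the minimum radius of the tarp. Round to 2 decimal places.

7.65

By Welzl's lemma the MEC is supported by two points (diametrically opposite) or three points (on a circumcircle).
The farthest pair is (-7, 8)–(-4, -7) with squared distance 234. The circle on this segment as diameter has centre (-5.5, 0.5) and r² = 234/4 = 58.5.
Check (-1, -1): distance² to centre = 22.5 ≤ 58.5, so it lies inside.
All remaining points lie in this disk, and no smaller disk contains both endpoints, so this is the minimum enclosing circle.
r = √(58.5) ≈ 7.65.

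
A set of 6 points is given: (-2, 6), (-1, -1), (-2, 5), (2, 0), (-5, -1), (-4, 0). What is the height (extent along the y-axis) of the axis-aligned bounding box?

max y = 6, min y = -1, so height = 7.

7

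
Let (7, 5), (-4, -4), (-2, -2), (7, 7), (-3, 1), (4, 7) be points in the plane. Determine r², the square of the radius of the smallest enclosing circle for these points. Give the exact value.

A smallest enclosing disk is always determined by at most three of the input points on its boundary.
The farthest pair is (-4, -4)–(7, 7) with squared distance 242. The circle on this segment as diameter has centre (1.5, 1.5) and r² = 242/4 = 60.5.
Check (7, 5): distance² to centre = 42.5 ≤ 60.5, so it lies inside.
All remaining points lie in this disk, and no smaller disk contains both endpoints, so this is the minimum enclosing circle.

60.5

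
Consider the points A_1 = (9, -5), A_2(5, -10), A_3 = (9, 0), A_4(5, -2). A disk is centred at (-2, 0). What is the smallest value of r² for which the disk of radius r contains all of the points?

149

The required radius is the distance from (-2, 0) to the farthest point.
Squared distances: 146, 149, 121, 53.
Maximum is 149, attained at A_2.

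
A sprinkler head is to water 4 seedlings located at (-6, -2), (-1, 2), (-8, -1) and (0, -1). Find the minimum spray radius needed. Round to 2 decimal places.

A smallest enclosing disk is always determined by at most three of the input points on its boundary.
The minimum enclosing circle is determined by three boundary points: (-1, 2), (-8, -1), (0, -1).
Their circumcentre is (-4, -2/3) with r² = 145/9.
The farthest remaining point (-6, -2) is at distance² 52/9 ≤ 145/9.
r = √(145/9) ≈ 4.01.

4.01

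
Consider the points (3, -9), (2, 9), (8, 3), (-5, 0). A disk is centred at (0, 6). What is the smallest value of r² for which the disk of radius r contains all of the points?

The required radius is the distance from (0, 6) to the farthest point.
Squared distances: 234, 13, 73, 61.
Maximum is 234, attained at (3, -9).

234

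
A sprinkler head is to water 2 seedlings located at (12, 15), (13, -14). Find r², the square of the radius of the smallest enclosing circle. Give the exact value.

210.5

The smallest circle enclosing two points has them as diameter endpoints.
Centre = midpoint = (12.5, 0.5); r² = |(12, 15)−(13, -14)|²/4 = 842/4 = 210.5.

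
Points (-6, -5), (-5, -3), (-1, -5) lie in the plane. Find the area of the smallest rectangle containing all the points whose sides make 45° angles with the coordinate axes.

In coordinates u = x + y, v = x − y the rectangle is axis-aligned; the map (x,y)→(u,v) scales areas by 2.
u-values: -11, -8, -6; range = -6 − (-11) = 5.
v-values: -1, -2, 4; range = 4 − (-2) = 6.
Area = (5 × 6) / 2 = 15.

15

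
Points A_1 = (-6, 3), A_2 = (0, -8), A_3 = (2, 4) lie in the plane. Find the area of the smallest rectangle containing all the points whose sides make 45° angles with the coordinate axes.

In coordinates u = x + y, v = x − y the rectangle is axis-aligned; the map (x,y)→(u,v) scales areas by 2.
u-values: -3, -8, 6; range = 6 − (-8) = 14.
v-values: -9, 8, -2; range = 8 − (-9) = 17.
Area = (14 × 17) / 2 = 119.

119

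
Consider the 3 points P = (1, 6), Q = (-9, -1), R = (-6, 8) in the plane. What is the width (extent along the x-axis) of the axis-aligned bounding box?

max x = 1, min x = -9, so width = 10.

10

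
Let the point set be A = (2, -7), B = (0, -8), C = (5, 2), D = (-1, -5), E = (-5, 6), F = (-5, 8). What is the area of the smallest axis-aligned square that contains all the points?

256

The bounding box has width 10 and height 16.
An axis-aligned square enclosing the set must have side ≥ max(width, height).
So the minimum side is max(10, 16) = 16.
Area = 16² = 256.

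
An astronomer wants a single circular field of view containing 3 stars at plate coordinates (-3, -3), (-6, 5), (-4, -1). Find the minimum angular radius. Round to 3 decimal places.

Call the three points A, B, C in the order given.
Side lengths²: AB² = 73, AC² = 5, BC² = 40.
Since AB² = 73 ≥ 40 + 5 = 45, the angle opposite AB is not acute, so the smallest enclosing circle has AB as diameter.
Centre = midpoint of AB = (-4.5, 1), r² = 73/4 = 18.25.
r = √(18.25) ≈ 4.272.

4.272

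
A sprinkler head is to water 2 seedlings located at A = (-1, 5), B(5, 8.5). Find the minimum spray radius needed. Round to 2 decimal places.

The smallest circle enclosing two points has them as diameter endpoints.
Centre = midpoint = (2, 6.75); r² = |AB|²/4 = 48.25/4 = 12.0625.
r = √(12.0625) ≈ 3.47.

3.47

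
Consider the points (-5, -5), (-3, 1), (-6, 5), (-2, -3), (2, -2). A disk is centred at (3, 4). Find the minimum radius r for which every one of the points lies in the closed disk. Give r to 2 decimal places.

The required radius is the distance from (3, 4) to the farthest point.
Squared distances: 145, 45, 82, 74, 37.
Maximum is 145, attained at (-5, -5).
r = √145 ≈ 12.04.

12.04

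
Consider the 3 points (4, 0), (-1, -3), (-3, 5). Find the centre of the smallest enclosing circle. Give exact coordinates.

(-6/23, 33/23)

Call the three points A, B, C in the order given.
Side lengths²: AB² = 34, AC² = 74, BC² = 68.
Since AC² = 74 < 68 + 34 = 102, the triangle is acute, so the smallest enclosing circle is the circumcircle.
Circumcentre = (-6/23, 33/23), r² = 10693/529.
Centre = (-6/23, 33/23).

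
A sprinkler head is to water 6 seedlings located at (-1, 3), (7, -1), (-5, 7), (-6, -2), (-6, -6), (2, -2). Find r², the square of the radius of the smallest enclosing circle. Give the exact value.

107185/1681

The minimum enclosing circle of a finite set is fixed by two of the points (as a diameter) or three (as a circumcircle).
The minimum enclosing circle is determined by three boundary points: (7, -1), (-5, 7), (-6, -6).
Their circumcentre is (-37/41, 6/41) with r² = 107185/1681.
The farthest remaining point (-6, -2) is at distance² 51425/1681 ≤ 107185/1681.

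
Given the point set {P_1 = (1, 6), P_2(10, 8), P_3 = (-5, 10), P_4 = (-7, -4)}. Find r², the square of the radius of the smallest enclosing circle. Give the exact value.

108.25

The farthest pair is P_2–P_4 with squared distance 433. The circle on this segment as diameter has centre (1.5, 2) and r² = 433/4 = 108.25.
Check P_1: distance² to centre = 16.25 ≤ 108.25, so it lies inside.
All remaining points lie in this disk, and no smaller disk contains both endpoints, so this is the minimum enclosing circle.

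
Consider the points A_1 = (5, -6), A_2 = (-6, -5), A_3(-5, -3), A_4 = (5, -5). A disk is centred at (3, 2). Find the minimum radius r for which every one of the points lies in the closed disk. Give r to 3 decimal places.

11.402

The required radius is the distance from (3, 2) to the farthest point.
Squared distances: 68, 130, 89, 53.
Maximum is 130, attained at A_2.
r = √130 ≈ 11.402.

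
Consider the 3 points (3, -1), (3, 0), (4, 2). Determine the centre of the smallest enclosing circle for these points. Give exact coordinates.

(3.5, 0.5)

Call the three points A, B, C in the order given.
Side lengths²: AB² = 1, AC² = 10, BC² = 5.
Since AC² = 10 ≥ 5 + 1 = 6, the angle opposite AC is not acute, so the smallest enclosing circle has AC as diameter.
Centre = midpoint of AC = (3.5, 0.5), r² = 10/4 = 2.5.
Centre = (3.5, 0.5).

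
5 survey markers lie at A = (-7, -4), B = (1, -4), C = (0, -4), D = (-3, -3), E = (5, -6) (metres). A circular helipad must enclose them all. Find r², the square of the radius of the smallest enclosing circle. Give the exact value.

37

The minimum enclosing circle of a finite set is fixed by two of the points (as a diameter) or three (as a circumcircle).
The farthest pair is A–E with squared distance 148. The circle on this segment as diameter has centre (-1, -5) and r² = 148/4 = 37.
Check B: distance² to centre = 5 ≤ 37, so it lies inside.
All remaining points lie in this disk, and no smaller disk contains both endpoints, so this is the minimum enclosing circle.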